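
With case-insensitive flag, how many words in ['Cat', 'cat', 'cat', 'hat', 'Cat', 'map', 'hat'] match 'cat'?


Case-insensitive matching: compare each word's lowercase form to 'cat'.
  'Cat' -> lower='cat' -> MATCH
  'cat' -> lower='cat' -> MATCH
  'cat' -> lower='cat' -> MATCH
  'hat' -> lower='hat' -> no
  'Cat' -> lower='cat' -> MATCH
  'map' -> lower='map' -> no
  'hat' -> lower='hat' -> no
Matches: ['Cat', 'cat', 'cat', 'Cat']
Count: 4

4


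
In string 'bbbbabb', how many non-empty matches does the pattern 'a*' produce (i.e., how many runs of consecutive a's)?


Pattern 'a*' matches zero or more a's. We want non-empty runs of consecutive a's.
String: 'bbbbabb'
Walking through the string to find runs of a's:
  Run 1: positions 4-4 -> 'a'
Non-empty runs found: ['a']
Count: 1

1


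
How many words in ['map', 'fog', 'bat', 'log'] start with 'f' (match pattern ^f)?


Pattern ^f anchors to start of word. Check which words begin with 'f':
  'map' -> no
  'fog' -> MATCH (starts with 'f')
  'bat' -> no
  'log' -> no
Matching words: ['fog']
Count: 1

1


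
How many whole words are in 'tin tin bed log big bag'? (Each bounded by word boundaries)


Word boundaries (\b) mark the start/end of each word.
Text: 'tin tin bed log big bag'
Splitting by whitespace:
  Word 1: 'tin'
  Word 2: 'tin'
  Word 3: 'bed'
  Word 4: 'log'
  Word 5: 'big'
  Word 6: 'bag'
Total whole words: 6

6


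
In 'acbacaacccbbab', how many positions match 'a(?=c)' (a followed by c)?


Lookahead 'a(?=c)' matches 'a' only when followed by 'c'.
String: 'acbacaacccbbab'
Checking each position where char is 'a':
  pos 0: 'a' -> MATCH (next='c')
  pos 3: 'a' -> MATCH (next='c')
  pos 5: 'a' -> no (next='a')
  pos 6: 'a' -> MATCH (next='c')
  pos 12: 'a' -> no (next='b')
Matching positions: [0, 3, 6]
Count: 3

3


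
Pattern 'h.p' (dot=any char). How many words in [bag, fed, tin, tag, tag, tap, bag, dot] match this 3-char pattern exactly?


Pattern 'h.p' means: starts with 'h', any single char, ends with 'p'.
Checking each word (must be exactly 3 chars):
  'bag' (len=3): no
  'fed' (len=3): no
  'tin' (len=3): no
  'tag' (len=3): no
  'tag' (len=3): no
  'tap' (len=3): no
  'bag' (len=3): no
  'dot' (len=3): no
Matching words: []
Total: 0

0


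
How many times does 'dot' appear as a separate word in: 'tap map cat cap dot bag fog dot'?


Scanning each word for exact match 'dot':
  Word 1: 'tap' -> no
  Word 2: 'map' -> no
  Word 3: 'cat' -> no
  Word 4: 'cap' -> no
  Word 5: 'dot' -> MATCH
  Word 6: 'bag' -> no
  Word 7: 'fog' -> no
  Word 8: 'dot' -> MATCH
Total matches: 2

2


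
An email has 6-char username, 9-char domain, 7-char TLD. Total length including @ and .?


An email address has format: username@domain.tld
Username length: 6
'@' character: 1
Domain length: 9
'.' character: 1
TLD length: 7
Total = 6 + 1 + 9 + 1 + 7 = 24

24


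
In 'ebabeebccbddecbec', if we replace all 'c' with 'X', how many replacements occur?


re.sub('c', 'X', text) replaces every occurrence of 'c' with 'X'.
Text: 'ebabeebccbddecbec'
Scanning for 'c':
  pos 7: 'c' -> replacement #1
  pos 8: 'c' -> replacement #2
  pos 13: 'c' -> replacement #3
  pos 16: 'c' -> replacement #4
Total replacements: 4

4


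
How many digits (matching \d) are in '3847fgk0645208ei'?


\d matches any digit 0-9.
Scanning '3847fgk0645208ei':
  pos 0: '3' -> DIGIT
  pos 1: '8' -> DIGIT
  pos 2: '4' -> DIGIT
  pos 3: '7' -> DIGIT
  pos 7: '0' -> DIGIT
  pos 8: '6' -> DIGIT
  pos 9: '4' -> DIGIT
  pos 10: '5' -> DIGIT
  pos 11: '2' -> DIGIT
  pos 12: '0' -> DIGIT
  pos 13: '8' -> DIGIT
Digits found: ['3', '8', '4', '7', '0', '6', '4', '5', '2', '0', '8']
Total: 11

11


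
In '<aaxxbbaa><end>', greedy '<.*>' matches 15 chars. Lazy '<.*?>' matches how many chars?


Greedy '<.*>' tries to match as MUCH as possible.
Lazy '<.*?>' tries to match as LITTLE as possible.

String: '<aaxxbbaa><end>'
Greedy '<.*>' starts at first '<' and extends to the LAST '>': '<aaxxbbaa><end>' (15 chars)
Lazy '<.*?>' starts at first '<' and stops at the FIRST '>': '<aaxxbbaa>' (10 chars)

10


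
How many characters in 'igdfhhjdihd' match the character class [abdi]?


Character class [abdi] matches any of: {a, b, d, i}
Scanning string 'igdfhhjdihd' character by character:
  pos 0: 'i' -> MATCH
  pos 1: 'g' -> no
  pos 2: 'd' -> MATCH
  pos 3: 'f' -> no
  pos 4: 'h' -> no
  pos 5: 'h' -> no
  pos 6: 'j' -> no
  pos 7: 'd' -> MATCH
  pos 8: 'i' -> MATCH
  pos 9: 'h' -> no
  pos 10: 'd' -> MATCH
Total matches: 5

5


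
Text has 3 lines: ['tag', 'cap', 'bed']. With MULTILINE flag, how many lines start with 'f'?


With MULTILINE flag, ^ matches the start of each line.
Lines: ['tag', 'cap', 'bed']
Checking which lines start with 'f':
  Line 1: 'tag' -> no
  Line 2: 'cap' -> no
  Line 3: 'bed' -> no
Matching lines: []
Count: 0

0


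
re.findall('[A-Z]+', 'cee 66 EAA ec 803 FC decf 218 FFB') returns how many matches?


Pattern '[A-Z]+' finds one or more uppercase letters.
Text: 'cee 66 EAA ec 803 FC decf 218 FFB'
Scanning for matches:
  Match 1: 'EAA'
  Match 2: 'FC'
  Match 3: 'FFB'
Total matches: 3

3


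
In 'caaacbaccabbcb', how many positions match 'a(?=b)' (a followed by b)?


Lookahead 'a(?=b)' matches 'a' only when followed by 'b'.
String: 'caaacbaccabbcb'
Checking each position where char is 'a':
  pos 1: 'a' -> no (next='a')
  pos 2: 'a' -> no (next='a')
  pos 3: 'a' -> no (next='c')
  pos 6: 'a' -> no (next='c')
  pos 9: 'a' -> MATCH (next='b')
Matching positions: [9]
Count: 1

1


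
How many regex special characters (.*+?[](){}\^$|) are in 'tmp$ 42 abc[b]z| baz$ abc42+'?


Regex special characters are: . * + ? [ ] ( ) { } \ ^ $ |
Scanning 'tmp$ 42 abc[b]z| baz$ abc42+':
  pos 3: '$' -> SPECIAL
  pos 11: '[' -> SPECIAL
  pos 13: ']' -> SPECIAL
  pos 15: '|' -> SPECIAL
  pos 20: '$' -> SPECIAL
  pos 27: '+' -> SPECIAL
Special chars found: ['$', '[', ']', '|', '$', '+']
Total: 6

6


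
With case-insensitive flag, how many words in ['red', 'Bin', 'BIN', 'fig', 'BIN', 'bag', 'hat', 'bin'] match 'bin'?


Case-insensitive matching: compare each word's lowercase form to 'bin'.
  'red' -> lower='red' -> no
  'Bin' -> lower='bin' -> MATCH
  'BIN' -> lower='bin' -> MATCH
  'fig' -> lower='fig' -> no
  'BIN' -> lower='bin' -> MATCH
  'bag' -> lower='bag' -> no
  'hat' -> lower='hat' -> no
  'bin' -> lower='bin' -> MATCH
Matches: ['Bin', 'BIN', 'BIN', 'bin']
Count: 4

4


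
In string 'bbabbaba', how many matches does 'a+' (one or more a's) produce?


Pattern 'a+' matches one or more consecutive a's.
String: 'bbabbaba'
Scanning for runs of a:
  Match 1: 'a' (length 1)
  Match 2: 'a' (length 1)
  Match 3: 'a' (length 1)
Total matches: 3

3


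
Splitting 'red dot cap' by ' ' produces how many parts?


Splitting by ' ' breaks the string at each occurrence of the separator.
Text: 'red dot cap'
Parts after split:
  Part 1: 'red'
  Part 2: 'dot'
  Part 3: 'cap'
Total parts: 3

3


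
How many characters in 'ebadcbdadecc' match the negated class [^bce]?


Negated class [^bce] matches any char NOT in {b, c, e}
Scanning 'ebadcbdadecc':
  pos 0: 'e' -> no (excluded)
  pos 1: 'b' -> no (excluded)
  pos 2: 'a' -> MATCH
  pos 3: 'd' -> MATCH
  pos 4: 'c' -> no (excluded)
  pos 5: 'b' -> no (excluded)
  pos 6: 'd' -> MATCH
  pos 7: 'a' -> MATCH
  pos 8: 'd' -> MATCH
  pos 9: 'e' -> no (excluded)
  pos 10: 'c' -> no (excluded)
  pos 11: 'c' -> no (excluded)
Total matches: 5

5


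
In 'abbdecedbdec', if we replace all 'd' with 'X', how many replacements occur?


re.sub('d', 'X', text) replaces every occurrence of 'd' with 'X'.
Text: 'abbdecedbdec'
Scanning for 'd':
  pos 3: 'd' -> replacement #1
  pos 7: 'd' -> replacement #2
  pos 9: 'd' -> replacement #3
Total replacements: 3

3


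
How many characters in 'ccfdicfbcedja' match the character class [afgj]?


Character class [afgj] matches any of: {a, f, g, j}
Scanning string 'ccfdicfbcedja' character by character:
  pos 0: 'c' -> no
  pos 1: 'c' -> no
  pos 2: 'f' -> MATCH
  pos 3: 'd' -> no
  pos 4: 'i' -> no
  pos 5: 'c' -> no
  pos 6: 'f' -> MATCH
  pos 7: 'b' -> no
  pos 8: 'c' -> no
  pos 9: 'e' -> no
  pos 10: 'd' -> no
  pos 11: 'j' -> MATCH
  pos 12: 'a' -> MATCH
Total matches: 4

4


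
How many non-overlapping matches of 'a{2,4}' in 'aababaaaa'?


Pattern 'a{2,4}' matches between 2 and 4 consecutive a's (greedy).
String: 'aababaaaa'
Finding runs of a's and applying greedy matching:
  Run at pos 0: 'aa' (length 2)
  Run at pos 3: 'a' (length 1)
  Run at pos 5: 'aaaa' (length 4)
Matches: ['aa', 'aaaa']
Count: 2

2


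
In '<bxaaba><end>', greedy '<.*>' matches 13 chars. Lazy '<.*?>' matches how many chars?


Greedy '<.*>' tries to match as MUCH as possible.
Lazy '<.*?>' tries to match as LITTLE as possible.

String: '<bxaaba><end>'
Greedy '<.*>' starts at first '<' and extends to the LAST '>': '<bxaaba><end>' (13 chars)
Lazy '<.*?>' starts at first '<' and stops at the FIRST '>': '<bxaaba>' (8 chars)

8


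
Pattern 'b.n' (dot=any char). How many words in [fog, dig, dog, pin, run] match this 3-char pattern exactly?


Pattern 'b.n' means: starts with 'b', any single char, ends with 'n'.
Checking each word (must be exactly 3 chars):
  'fog' (len=3): no
  'dig' (len=3): no
  'dog' (len=3): no
  'pin' (len=3): no
  'run' (len=3): no
Matching words: []
Total: 0

0


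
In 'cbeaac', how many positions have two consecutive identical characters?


Looking for consecutive identical characters in 'cbeaac':
  pos 0-1: 'c' vs 'b' -> different
  pos 1-2: 'b' vs 'e' -> different
  pos 2-3: 'e' vs 'a' -> different
  pos 3-4: 'a' vs 'a' -> MATCH ('aa')
  pos 4-5: 'a' vs 'c' -> different
Consecutive identical pairs: ['aa']
Count: 1

1


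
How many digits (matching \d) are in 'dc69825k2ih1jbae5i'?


\d matches any digit 0-9.
Scanning 'dc69825k2ih1jbae5i':
  pos 2: '6' -> DIGIT
  pos 3: '9' -> DIGIT
  pos 4: '8' -> DIGIT
  pos 5: '2' -> DIGIT
  pos 6: '5' -> DIGIT
  pos 8: '2' -> DIGIT
  pos 11: '1' -> DIGIT
  pos 16: '5' -> DIGIT
Digits found: ['6', '9', '8', '2', '5', '2', '1', '5']
Total: 8

8


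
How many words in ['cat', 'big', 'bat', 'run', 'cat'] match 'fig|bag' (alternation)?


Alternation 'fig|bag' matches either 'fig' or 'bag'.
Checking each word:
  'cat' -> no
  'big' -> no
  'bat' -> no
  'run' -> no
  'cat' -> no
Matches: []
Count: 0

0


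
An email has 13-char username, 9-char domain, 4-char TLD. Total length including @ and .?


An email address has format: username@domain.tld
Username length: 13
'@' character: 1
Domain length: 9
'.' character: 1
TLD length: 4
Total = 13 + 1 + 9 + 1 + 4 = 28

28


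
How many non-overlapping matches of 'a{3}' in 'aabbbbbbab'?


Pattern 'a{3}' matches exactly 3 consecutive a's (greedy, non-overlapping).
String: 'aabbbbbbab'
Scanning for runs of a's:
  Run at pos 0: 'aa' (length 2) -> 0 match(es)
  Run at pos 8: 'a' (length 1) -> 0 match(es)
Matches found: []
Total: 0

0


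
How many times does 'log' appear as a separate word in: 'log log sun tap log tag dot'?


Scanning each word for exact match 'log':
  Word 1: 'log' -> MATCH
  Word 2: 'log' -> MATCH
  Word 3: 'sun' -> no
  Word 4: 'tap' -> no
  Word 5: 'log' -> MATCH
  Word 6: 'tag' -> no
  Word 7: 'dot' -> no
Total matches: 3

3


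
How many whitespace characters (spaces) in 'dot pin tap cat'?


\s matches whitespace characters (spaces, tabs, etc.).
Text: 'dot pin tap cat'
This text has 4 words separated by spaces.
Number of spaces = number of words - 1 = 4 - 1 = 3

3


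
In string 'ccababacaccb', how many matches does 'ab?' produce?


Pattern 'ab?' matches 'a' optionally followed by 'b'.
String: 'ccababacaccb'
Scanning left to right for 'a' then checking next char:
  Match 1: 'ab' (a followed by b)
  Match 2: 'ab' (a followed by b)
  Match 3: 'a' (a not followed by b)
  Match 4: 'a' (a not followed by b)
Total matches: 4

4


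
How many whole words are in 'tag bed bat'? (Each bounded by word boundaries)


Word boundaries (\b) mark the start/end of each word.
Text: 'tag bed bat'
Splitting by whitespace:
  Word 1: 'tag'
  Word 2: 'bed'
  Word 3: 'bat'
Total whole words: 3

3


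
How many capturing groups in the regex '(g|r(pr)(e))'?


To count capturing groups, count each '(' that starts a group.
Pattern: '(g|r(pr)(e))'
Walking through the pattern:
  Position 0: '(' -> group #1
  Position 4: '(' -> group #2
  Position 8: '(' -> group #3
Total capturing groups: 3

3


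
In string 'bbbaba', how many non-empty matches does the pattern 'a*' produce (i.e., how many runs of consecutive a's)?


Pattern 'a*' matches zero or more a's. We want non-empty runs of consecutive a's.
String: 'bbbaba'
Walking through the string to find runs of a's:
  Run 1: positions 3-3 -> 'a'
  Run 2: positions 5-5 -> 'a'
Non-empty runs found: ['a', 'a']
Count: 2

2


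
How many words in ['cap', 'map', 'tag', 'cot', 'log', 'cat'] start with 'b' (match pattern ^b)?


Pattern ^b anchors to start of word. Check which words begin with 'b':
  'cap' -> no
  'map' -> no
  'tag' -> no
  'cot' -> no
  'log' -> no
  'cat' -> no
Matching words: []
Count: 0

0


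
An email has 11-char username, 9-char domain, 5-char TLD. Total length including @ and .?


An email address has format: username@domain.tld
Username length: 11
'@' character: 1
Domain length: 9
'.' character: 1
TLD length: 5
Total = 11 + 1 + 9 + 1 + 5 = 27

27


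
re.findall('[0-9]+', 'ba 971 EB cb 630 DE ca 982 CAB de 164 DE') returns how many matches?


Pattern '[0-9]+' finds one or more digits.
Text: 'ba 971 EB cb 630 DE ca 982 CAB de 164 DE'
Scanning for matches:
  Match 1: '971'
  Match 2: '630'
  Match 3: '982'
  Match 4: '164'
Total matches: 4

4


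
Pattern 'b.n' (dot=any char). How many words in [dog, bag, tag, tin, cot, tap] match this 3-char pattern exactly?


Pattern 'b.n' means: starts with 'b', any single char, ends with 'n'.
Checking each word (must be exactly 3 chars):
  'dog' (len=3): no
  'bag' (len=3): no
  'tag' (len=3): no
  'tin' (len=3): no
  'cot' (len=3): no
  'tap' (len=3): no
Matching words: []
Total: 0

0


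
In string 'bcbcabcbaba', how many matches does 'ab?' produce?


Pattern 'ab?' matches 'a' optionally followed by 'b'.
String: 'bcbcabcbaba'
Scanning left to right for 'a' then checking next char:
  Match 1: 'ab' (a followed by b)
  Match 2: 'ab' (a followed by b)
  Match 3: 'a' (a not followed by b)
Total matches: 3

3


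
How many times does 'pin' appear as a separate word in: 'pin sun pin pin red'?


Scanning each word for exact match 'pin':
  Word 1: 'pin' -> MATCH
  Word 2: 'sun' -> no
  Word 3: 'pin' -> MATCH
  Word 4: 'pin' -> MATCH
  Word 5: 'red' -> no
Total matches: 3

3


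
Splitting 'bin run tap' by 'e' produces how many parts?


Splitting by 'e' breaks the string at each occurrence of the separator.
Text: 'bin run tap'
Parts after split:
  Part 1: 'bin run tap'
Total parts: 1

1


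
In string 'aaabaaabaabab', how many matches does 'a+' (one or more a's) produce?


Pattern 'a+' matches one or more consecutive a's.
String: 'aaabaaabaabab'
Scanning for runs of a:
  Match 1: 'aaa' (length 3)
  Match 2: 'aaa' (length 3)
  Match 3: 'aa' (length 2)
  Match 4: 'a' (length 1)
Total matches: 4

4


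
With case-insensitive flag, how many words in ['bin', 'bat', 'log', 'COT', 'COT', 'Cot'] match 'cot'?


Case-insensitive matching: compare each word's lowercase form to 'cot'.
  'bin' -> lower='bin' -> no
  'bat' -> lower='bat' -> no
  'log' -> lower='log' -> no
  'COT' -> lower='cot' -> MATCH
  'COT' -> lower='cot' -> MATCH
  'Cot' -> lower='cot' -> MATCH
Matches: ['COT', 'COT', 'Cot']
Count: 3

3


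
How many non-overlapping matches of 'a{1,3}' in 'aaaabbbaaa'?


Pattern 'a{1,3}' matches between 1 and 3 consecutive a's (greedy).
String: 'aaaabbbaaa'
Finding runs of a's and applying greedy matching:
  Run at pos 0: 'aaaa' (length 4)
  Run at pos 7: 'aaa' (length 3)
Matches: ['aaa', 'a', 'aaa']
Count: 3

3


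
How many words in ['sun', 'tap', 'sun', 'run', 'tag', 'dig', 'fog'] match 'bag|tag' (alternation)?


Alternation 'bag|tag' matches either 'bag' or 'tag'.
Checking each word:
  'sun' -> no
  'tap' -> no
  'sun' -> no
  'run' -> no
  'tag' -> MATCH
  'dig' -> no
  'fog' -> no
Matches: ['tag']
Count: 1

1


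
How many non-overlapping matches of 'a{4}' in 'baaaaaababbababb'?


Pattern 'a{4}' matches exactly 4 consecutive a's (greedy, non-overlapping).
String: 'baaaaaababbababb'
Scanning for runs of a's:
  Run at pos 1: 'aaaaaa' (length 6) -> 1 match(es)
  Run at pos 8: 'a' (length 1) -> 0 match(es)
  Run at pos 11: 'a' (length 1) -> 0 match(es)
  Run at pos 13: 'a' (length 1) -> 0 match(es)
Matches found: ['aaaa']
Total: 1

1


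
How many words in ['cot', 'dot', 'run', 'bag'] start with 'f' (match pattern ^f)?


Pattern ^f anchors to start of word. Check which words begin with 'f':
  'cot' -> no
  'dot' -> no
  'run' -> no
  'bag' -> no
Matching words: []
Count: 0

0


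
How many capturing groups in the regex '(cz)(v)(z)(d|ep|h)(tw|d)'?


To count capturing groups, count each '(' that starts a group.
Pattern: '(cz)(v)(z)(d|ep|h)(tw|d)'
Walking through the pattern:
  Position 0: '(' -> group #1
  Position 4: '(' -> group #2
  Position 7: '(' -> group #3
  Position 10: '(' -> group #4
  Position 18: '(' -> group #5
Total capturing groups: 5

5


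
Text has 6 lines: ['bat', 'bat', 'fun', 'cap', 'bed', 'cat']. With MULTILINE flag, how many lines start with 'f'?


With MULTILINE flag, ^ matches the start of each line.
Lines: ['bat', 'bat', 'fun', 'cap', 'bed', 'cat']
Checking which lines start with 'f':
  Line 1: 'bat' -> no
  Line 2: 'bat' -> no
  Line 3: 'fun' -> MATCH
  Line 4: 'cap' -> no
  Line 5: 'bed' -> no
  Line 6: 'cat' -> no
Matching lines: ['fun']
Count: 1

1


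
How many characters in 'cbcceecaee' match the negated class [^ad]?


Negated class [^ad] matches any char NOT in {a, d}
Scanning 'cbcceecaee':
  pos 0: 'c' -> MATCH
  pos 1: 'b' -> MATCH
  pos 2: 'c' -> MATCH
  pos 3: 'c' -> MATCH
  pos 4: 'e' -> MATCH
  pos 5: 'e' -> MATCH
  pos 6: 'c' -> MATCH
  pos 7: 'a' -> no (excluded)
  pos 8: 'e' -> MATCH
  pos 9: 'e' -> MATCH
Total matches: 9

9


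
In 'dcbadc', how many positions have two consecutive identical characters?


Looking for consecutive identical characters in 'dcbadc':
  pos 0-1: 'd' vs 'c' -> different
  pos 1-2: 'c' vs 'b' -> different
  pos 2-3: 'b' vs 'a' -> different
  pos 3-4: 'a' vs 'd' -> different
  pos 4-5: 'd' vs 'c' -> different
Consecutive identical pairs: []
Count: 0

0


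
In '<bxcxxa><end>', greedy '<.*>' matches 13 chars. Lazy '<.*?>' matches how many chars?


Greedy '<.*>' tries to match as MUCH as possible.
Lazy '<.*?>' tries to match as LITTLE as possible.

String: '<bxcxxa><end>'
Greedy '<.*>' starts at first '<' and extends to the LAST '>': '<bxcxxa><end>' (13 chars)
Lazy '<.*?>' starts at first '<' and stops at the FIRST '>': '<bxcxxa>' (8 chars)

8


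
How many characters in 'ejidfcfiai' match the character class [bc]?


Character class [bc] matches any of: {b, c}
Scanning string 'ejidfcfiai' character by character:
  pos 0: 'e' -> no
  pos 1: 'j' -> no
  pos 2: 'i' -> no
  pos 3: 'd' -> no
  pos 4: 'f' -> no
  pos 5: 'c' -> MATCH
  pos 6: 'f' -> no
  pos 7: 'i' -> no
  pos 8: 'a' -> no
  pos 9: 'i' -> no
Total matches: 1

1


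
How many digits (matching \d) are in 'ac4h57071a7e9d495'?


\d matches any digit 0-9.
Scanning 'ac4h57071a7e9d495':
  pos 2: '4' -> DIGIT
  pos 4: '5' -> DIGIT
  pos 5: '7' -> DIGIT
  pos 6: '0' -> DIGIT
  pos 7: '7' -> DIGIT
  pos 8: '1' -> DIGIT
  pos 10: '7' -> DIGIT
  pos 12: '9' -> DIGIT
  pos 14: '4' -> DIGIT
  pos 15: '9' -> DIGIT
  pos 16: '5' -> DIGIT
Digits found: ['4', '5', '7', '0', '7', '1', '7', '9', '4', '9', '5']
Total: 11

11


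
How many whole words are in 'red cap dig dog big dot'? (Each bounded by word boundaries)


Word boundaries (\b) mark the start/end of each word.
Text: 'red cap dig dog big dot'
Splitting by whitespace:
  Word 1: 'red'
  Word 2: 'cap'
  Word 3: 'dig'
  Word 4: 'dog'
  Word 5: 'big'
  Word 6: 'dot'
Total whole words: 6

6


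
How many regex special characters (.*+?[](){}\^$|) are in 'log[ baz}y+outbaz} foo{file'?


Regex special characters are: . * + ? [ ] ( ) { } \ ^ $ |
Scanning 'log[ baz}y+outbaz} foo{file':
  pos 3: '[' -> SPECIAL
  pos 8: '}' -> SPECIAL
  pos 10: '+' -> SPECIAL
  pos 17: '}' -> SPECIAL
  pos 22: '{' -> SPECIAL
Special chars found: ['[', '}', '+', '}', '{']
Total: 5

5


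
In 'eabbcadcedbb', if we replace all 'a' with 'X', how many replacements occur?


re.sub('a', 'X', text) replaces every occurrence of 'a' with 'X'.
Text: 'eabbcadcedbb'
Scanning for 'a':
  pos 1: 'a' -> replacement #1
  pos 5: 'a' -> replacement #2
Total replacements: 2

2


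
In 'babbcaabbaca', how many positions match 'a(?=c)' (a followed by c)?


Lookahead 'a(?=c)' matches 'a' only when followed by 'c'.
String: 'babbcaabbaca'
Checking each position where char is 'a':
  pos 1: 'a' -> no (next='b')
  pos 5: 'a' -> no (next='a')
  pos 6: 'a' -> no (next='b')
  pos 9: 'a' -> MATCH (next='c')
Matching positions: [9]
Count: 1

1


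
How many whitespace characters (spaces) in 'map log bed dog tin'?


\s matches whitespace characters (spaces, tabs, etc.).
Text: 'map log bed dog tin'
This text has 5 words separated by spaces.
Number of spaces = number of words - 1 = 5 - 1 = 4

4


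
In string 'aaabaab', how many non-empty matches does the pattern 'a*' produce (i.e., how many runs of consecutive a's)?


Pattern 'a*' matches zero or more a's. We want non-empty runs of consecutive a's.
String: 'aaabaab'
Walking through the string to find runs of a's:
  Run 1: positions 0-2 -> 'aaa'
  Run 2: positions 4-5 -> 'aa'
Non-empty runs found: ['aaa', 'aa']
Count: 2

2


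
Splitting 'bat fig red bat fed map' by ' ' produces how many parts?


Splitting by ' ' breaks the string at each occurrence of the separator.
Text: 'bat fig red bat fed map'
Parts after split:
  Part 1: 'bat'
  Part 2: 'fig'
  Part 3: 'red'
  Part 4: 'bat'
  Part 5: 'fed'
  Part 6: 'map'
Total parts: 6

6


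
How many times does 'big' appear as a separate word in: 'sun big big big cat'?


Scanning each word for exact match 'big':
  Word 1: 'sun' -> no
  Word 2: 'big' -> MATCH
  Word 3: 'big' -> MATCH
  Word 4: 'big' -> MATCH
  Word 5: 'cat' -> no
Total matches: 3

3


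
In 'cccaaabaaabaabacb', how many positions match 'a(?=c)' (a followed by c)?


Lookahead 'a(?=c)' matches 'a' only when followed by 'c'.
String: 'cccaaabaaabaabacb'
Checking each position where char is 'a':
  pos 3: 'a' -> no (next='a')
  pos 4: 'a' -> no (next='a')
  pos 5: 'a' -> no (next='b')
  pos 7: 'a' -> no (next='a')
  pos 8: 'a' -> no (next='a')
  pos 9: 'a' -> no (next='b')
  pos 11: 'a' -> no (next='a')
  pos 12: 'a' -> no (next='b')
  pos 14: 'a' -> MATCH (next='c')
Matching positions: [14]
Count: 1

1


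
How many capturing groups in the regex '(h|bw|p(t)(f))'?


To count capturing groups, count each '(' that starts a group.
Pattern: '(h|bw|p(t)(f))'
Walking through the pattern:
  Position 0: '(' -> group #1
  Position 7: '(' -> group #2
  Position 10: '(' -> group #3
Total capturing groups: 3

3


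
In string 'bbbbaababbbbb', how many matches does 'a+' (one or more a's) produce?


Pattern 'a+' matches one or more consecutive a's.
String: 'bbbbaababbbbb'
Scanning for runs of a:
  Match 1: 'aa' (length 2)
  Match 2: 'a' (length 1)
Total matches: 2

2


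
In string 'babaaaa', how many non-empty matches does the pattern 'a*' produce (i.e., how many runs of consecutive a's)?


Pattern 'a*' matches zero or more a's. We want non-empty runs of consecutive a's.
String: 'babaaaa'
Walking through the string to find runs of a's:
  Run 1: positions 1-1 -> 'a'
  Run 2: positions 3-6 -> 'aaaa'
Non-empty runs found: ['a', 'aaaa']
Count: 2

2


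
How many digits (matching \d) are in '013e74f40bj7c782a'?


\d matches any digit 0-9.
Scanning '013e74f40bj7c782a':
  pos 0: '0' -> DIGIT
  pos 1: '1' -> DIGIT
  pos 2: '3' -> DIGIT
  pos 4: '7' -> DIGIT
  pos 5: '4' -> DIGIT
  pos 7: '4' -> DIGIT
  pos 8: '0' -> DIGIT
  pos 11: '7' -> DIGIT
  pos 13: '7' -> DIGIT
  pos 14: '8' -> DIGIT
  pos 15: '2' -> DIGIT
Digits found: ['0', '1', '3', '7', '4', '4', '0', '7', '7', '8', '2']
Total: 11

11


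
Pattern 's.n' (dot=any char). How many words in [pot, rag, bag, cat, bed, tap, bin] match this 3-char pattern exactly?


Pattern 's.n' means: starts with 's', any single char, ends with 'n'.
Checking each word (must be exactly 3 chars):
  'pot' (len=3): no
  'rag' (len=3): no
  'bag' (len=3): no
  'cat' (len=3): no
  'bed' (len=3): no
  'tap' (len=3): no
  'bin' (len=3): no
Matching words: []
Total: 0

0


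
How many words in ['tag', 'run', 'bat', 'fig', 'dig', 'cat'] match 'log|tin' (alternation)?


Alternation 'log|tin' matches either 'log' or 'tin'.
Checking each word:
  'tag' -> no
  'run' -> no
  'bat' -> no
  'fig' -> no
  'dig' -> no
  'cat' -> no
Matches: []
Count: 0

0


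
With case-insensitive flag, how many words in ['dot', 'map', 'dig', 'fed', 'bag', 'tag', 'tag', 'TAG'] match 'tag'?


Case-insensitive matching: compare each word's lowercase form to 'tag'.
  'dot' -> lower='dot' -> no
  'map' -> lower='map' -> no
  'dig' -> lower='dig' -> no
  'fed' -> lower='fed' -> no
  'bag' -> lower='bag' -> no
  'tag' -> lower='tag' -> MATCH
  'tag' -> lower='tag' -> MATCH
  'TAG' -> lower='tag' -> MATCH
Matches: ['tag', 'tag', 'TAG']
Count: 3

3


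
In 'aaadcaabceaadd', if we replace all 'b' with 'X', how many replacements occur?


re.sub('b', 'X', text) replaces every occurrence of 'b' with 'X'.
Text: 'aaadcaabceaadd'
Scanning for 'b':
  pos 7: 'b' -> replacement #1
Total replacements: 1

1


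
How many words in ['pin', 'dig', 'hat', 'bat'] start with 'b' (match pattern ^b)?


Pattern ^b anchors to start of word. Check which words begin with 'b':
  'pin' -> no
  'dig' -> no
  'hat' -> no
  'bat' -> MATCH (starts with 'b')
Matching words: ['bat']
Count: 1

1


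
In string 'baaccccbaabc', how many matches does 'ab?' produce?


Pattern 'ab?' matches 'a' optionally followed by 'b'.
String: 'baaccccbaabc'
Scanning left to right for 'a' then checking next char:
  Match 1: 'a' (a not followed by b)
  Match 2: 'a' (a not followed by b)
  Match 3: 'a' (a not followed by b)
  Match 4: 'ab' (a followed by b)
Total matches: 4

4


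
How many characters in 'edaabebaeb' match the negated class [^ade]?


Negated class [^ade] matches any char NOT in {a, d, e}
Scanning 'edaabebaeb':
  pos 0: 'e' -> no (excluded)
  pos 1: 'd' -> no (excluded)
  pos 2: 'a' -> no (excluded)
  pos 3: 'a' -> no (excluded)
  pos 4: 'b' -> MATCH
  pos 5: 'e' -> no (excluded)
  pos 6: 'b' -> MATCH
  pos 7: 'a' -> no (excluded)
  pos 8: 'e' -> no (excluded)
  pos 9: 'b' -> MATCH
Total matches: 3

3


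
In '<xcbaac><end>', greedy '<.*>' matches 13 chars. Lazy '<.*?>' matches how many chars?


Greedy '<.*>' tries to match as MUCH as possible.
Lazy '<.*?>' tries to match as LITTLE as possible.

String: '<xcbaac><end>'
Greedy '<.*>' starts at first '<' and extends to the LAST '>': '<xcbaac><end>' (13 chars)
Lazy '<.*?>' starts at first '<' and stops at the FIRST '>': '<xcbaac>' (8 chars)

8


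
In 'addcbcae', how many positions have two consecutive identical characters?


Looking for consecutive identical characters in 'addcbcae':
  pos 0-1: 'a' vs 'd' -> different
  pos 1-2: 'd' vs 'd' -> MATCH ('dd')
  pos 2-3: 'd' vs 'c' -> different
  pos 3-4: 'c' vs 'b' -> different
  pos 4-5: 'b' vs 'c' -> different
  pos 5-6: 'c' vs 'a' -> different
  pos 6-7: 'a' vs 'e' -> different
Consecutive identical pairs: ['dd']
Count: 1

1


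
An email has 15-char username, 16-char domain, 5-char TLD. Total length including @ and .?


An email address has format: username@domain.tld
Username length: 15
'@' character: 1
Domain length: 16
'.' character: 1
TLD length: 5
Total = 15 + 1 + 16 + 1 + 5 = 38

38


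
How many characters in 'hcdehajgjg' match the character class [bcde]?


Character class [bcde] matches any of: {b, c, d, e}
Scanning string 'hcdehajgjg' character by character:
  pos 0: 'h' -> no
  pos 1: 'c' -> MATCH
  pos 2: 'd' -> MATCH
  pos 3: 'e' -> MATCH
  pos 4: 'h' -> no
  pos 5: 'a' -> no
  pos 6: 'j' -> no
  pos 7: 'g' -> no
  pos 8: 'j' -> no
  pos 9: 'g' -> no
Total matches: 3

3


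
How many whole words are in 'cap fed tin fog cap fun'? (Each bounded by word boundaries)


Word boundaries (\b) mark the start/end of each word.
Text: 'cap fed tin fog cap fun'
Splitting by whitespace:
  Word 1: 'cap'
  Word 2: 'fed'
  Word 3: 'tin'
  Word 4: 'fog'
  Word 5: 'cap'
  Word 6: 'fun'
Total whole words: 6

6


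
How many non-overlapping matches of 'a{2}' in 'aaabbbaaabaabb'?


Pattern 'a{2}' matches exactly 2 consecutive a's (greedy, non-overlapping).
String: 'aaabbbaaabaabb'
Scanning for runs of a's:
  Run at pos 0: 'aaa' (length 3) -> 1 match(es)
  Run at pos 6: 'aaa' (length 3) -> 1 match(es)
  Run at pos 10: 'aa' (length 2) -> 1 match(es)
Matches found: ['aa', 'aa', 'aa']
Total: 3

3


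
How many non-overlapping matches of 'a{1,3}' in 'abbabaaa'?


Pattern 'a{1,3}' matches between 1 and 3 consecutive a's (greedy).
String: 'abbabaaa'
Finding runs of a's and applying greedy matching:
  Run at pos 0: 'a' (length 1)
  Run at pos 3: 'a' (length 1)
  Run at pos 5: 'aaa' (length 3)
Matches: ['a', 'a', 'aaa']
Count: 3

3


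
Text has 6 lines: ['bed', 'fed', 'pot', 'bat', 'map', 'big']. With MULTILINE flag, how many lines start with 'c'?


With MULTILINE flag, ^ matches the start of each line.
Lines: ['bed', 'fed', 'pot', 'bat', 'map', 'big']
Checking which lines start with 'c':
  Line 1: 'bed' -> no
  Line 2: 'fed' -> no
  Line 3: 'pot' -> no
  Line 4: 'bat' -> no
  Line 5: 'map' -> no
  Line 6: 'big' -> no
Matching lines: []
Count: 0

0


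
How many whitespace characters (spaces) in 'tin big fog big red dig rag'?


\s matches whitespace characters (spaces, tabs, etc.).
Text: 'tin big fog big red dig rag'
This text has 7 words separated by spaces.
Number of spaces = number of words - 1 = 7 - 1 = 6

6


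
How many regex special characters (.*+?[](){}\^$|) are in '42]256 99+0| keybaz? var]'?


Regex special characters are: . * + ? [ ] ( ) { } \ ^ $ |
Scanning '42]256 99+0| keybaz? var]':
  pos 2: ']' -> SPECIAL
  pos 9: '+' -> SPECIAL
  pos 11: '|' -> SPECIAL
  pos 19: '?' -> SPECIAL
  pos 24: ']' -> SPECIAL
Special chars found: [']', '+', '|', '?', ']']
Total: 5

5


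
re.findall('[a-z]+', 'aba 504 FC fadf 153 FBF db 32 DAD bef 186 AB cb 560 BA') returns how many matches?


Pattern '[a-z]+' finds one or more lowercase letters.
Text: 'aba 504 FC fadf 153 FBF db 32 DAD bef 186 AB cb 560 BA'
Scanning for matches:
  Match 1: 'aba'
  Match 2: 'fadf'
  Match 3: 'db'
  Match 4: 'bef'
  Match 5: 'cb'
Total matches: 5

5


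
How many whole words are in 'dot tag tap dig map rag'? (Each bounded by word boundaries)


Word boundaries (\b) mark the start/end of each word.
Text: 'dot tag tap dig map rag'
Splitting by whitespace:
  Word 1: 'dot'
  Word 2: 'tag'
  Word 3: 'tap'
  Word 4: 'dig'
  Word 5: 'map'
  Word 6: 'rag'
Total whole words: 6

6


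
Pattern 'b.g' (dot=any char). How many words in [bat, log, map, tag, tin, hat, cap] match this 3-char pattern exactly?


Pattern 'b.g' means: starts with 'b', any single char, ends with 'g'.
Checking each word (must be exactly 3 chars):
  'bat' (len=3): no
  'log' (len=3): no
  'map' (len=3): no
  'tag' (len=3): no
  'tin' (len=3): no
  'hat' (len=3): no
  'cap' (len=3): no
Matching words: []
Total: 0

0


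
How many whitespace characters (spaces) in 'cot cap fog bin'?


\s matches whitespace characters (spaces, tabs, etc.).
Text: 'cot cap fog bin'
This text has 4 words separated by spaces.
Number of spaces = number of words - 1 = 4 - 1 = 3

3


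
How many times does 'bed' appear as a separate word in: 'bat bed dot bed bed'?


Scanning each word for exact match 'bed':
  Word 1: 'bat' -> no
  Word 2: 'bed' -> MATCH
  Word 3: 'dot' -> no
  Word 4: 'bed' -> MATCH
  Word 5: 'bed' -> MATCH
Total matches: 3

3


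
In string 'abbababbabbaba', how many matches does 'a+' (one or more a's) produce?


Pattern 'a+' matches one or more consecutive a's.
String: 'abbababbabbaba'
Scanning for runs of a:
  Match 1: 'a' (length 1)
  Match 2: 'a' (length 1)
  Match 3: 'a' (length 1)
  Match 4: 'a' (length 1)
  Match 5: 'a' (length 1)
  Match 6: 'a' (length 1)
Total matches: 6

6


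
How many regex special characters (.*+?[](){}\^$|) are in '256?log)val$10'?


Regex special characters are: . * + ? [ ] ( ) { } \ ^ $ |
Scanning '256?log)val$10':
  pos 3: '?' -> SPECIAL
  pos 7: ')' -> SPECIAL
  pos 11: '$' -> SPECIAL
Special chars found: ['?', ')', '$']
Total: 3

3


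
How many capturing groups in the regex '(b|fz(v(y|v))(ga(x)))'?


To count capturing groups, count each '(' that starts a group.
Pattern: '(b|fz(v(y|v))(ga(x)))'
Walking through the pattern:
  Position 0: '(' -> group #1
  Position 5: '(' -> group #2
  Position 7: '(' -> group #3
  Position 13: '(' -> group #4
  Position 16: '(' -> group #5
Total capturing groups: 5

5


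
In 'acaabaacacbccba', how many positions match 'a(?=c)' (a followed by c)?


Lookahead 'a(?=c)' matches 'a' only when followed by 'c'.
String: 'acaabaacacbccba'
Checking each position where char is 'a':
  pos 0: 'a' -> MATCH (next='c')
  pos 2: 'a' -> no (next='a')
  pos 3: 'a' -> no (next='b')
  pos 5: 'a' -> no (next='a')
  pos 6: 'a' -> MATCH (next='c')
  pos 8: 'a' -> MATCH (next='c')
Matching positions: [0, 6, 8]
Count: 3

3


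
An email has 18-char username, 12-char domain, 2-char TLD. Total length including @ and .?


An email address has format: username@domain.tld
Username length: 18
'@' character: 1
Domain length: 12
'.' character: 1
TLD length: 2
Total = 18 + 1 + 12 + 1 + 2 = 34

34


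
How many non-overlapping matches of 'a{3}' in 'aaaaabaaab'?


Pattern 'a{3}' matches exactly 3 consecutive a's (greedy, non-overlapping).
String: 'aaaaabaaab'
Scanning for runs of a's:
  Run at pos 0: 'aaaaa' (length 5) -> 1 match(es)
  Run at pos 6: 'aaa' (length 3) -> 1 match(es)
Matches found: ['aaa', 'aaa']
Total: 2

2


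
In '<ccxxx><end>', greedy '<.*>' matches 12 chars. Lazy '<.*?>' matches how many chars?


Greedy '<.*>' tries to match as MUCH as possible.
Lazy '<.*?>' tries to match as LITTLE as possible.

String: '<ccxxx><end>'
Greedy '<.*>' starts at first '<' and extends to the LAST '>': '<ccxxx><end>' (12 chars)
Lazy '<.*?>' starts at first '<' and stops at the FIRST '>': '<ccxxx>' (7 chars)

7


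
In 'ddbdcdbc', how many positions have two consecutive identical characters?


Looking for consecutive identical characters in 'ddbdcdbc':
  pos 0-1: 'd' vs 'd' -> MATCH ('dd')
  pos 1-2: 'd' vs 'b' -> different
  pos 2-3: 'b' vs 'd' -> different
  pos 3-4: 'd' vs 'c' -> different
  pos 4-5: 'c' vs 'd' -> different
  pos 5-6: 'd' vs 'b' -> different
  pos 6-7: 'b' vs 'c' -> different
Consecutive identical pairs: ['dd']
Count: 1

1


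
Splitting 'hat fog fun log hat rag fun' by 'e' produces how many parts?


Splitting by 'e' breaks the string at each occurrence of the separator.
Text: 'hat fog fun log hat rag fun'
Parts after split:
  Part 1: 'hat fog fun log hat rag fun'
Total parts: 1

1


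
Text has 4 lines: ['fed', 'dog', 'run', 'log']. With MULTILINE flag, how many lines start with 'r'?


With MULTILINE flag, ^ matches the start of each line.
Lines: ['fed', 'dog', 'run', 'log']
Checking which lines start with 'r':
  Line 1: 'fed' -> no
  Line 2: 'dog' -> no
  Line 3: 'run' -> MATCH
  Line 4: 'log' -> no
Matching lines: ['run']
Count: 1

1


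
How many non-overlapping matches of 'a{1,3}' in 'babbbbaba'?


Pattern 'a{1,3}' matches between 1 and 3 consecutive a's (greedy).
String: 'babbbbaba'
Finding runs of a's and applying greedy matching:
  Run at pos 1: 'a' (length 1)
  Run at pos 6: 'a' (length 1)
  Run at pos 8: 'a' (length 1)
Matches: ['a', 'a', 'a']
Count: 3

3


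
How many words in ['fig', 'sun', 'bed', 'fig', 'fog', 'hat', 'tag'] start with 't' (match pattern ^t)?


Pattern ^t anchors to start of word. Check which words begin with 't':
  'fig' -> no
  'sun' -> no
  'bed' -> no
  'fig' -> no
  'fog' -> no
  'hat' -> no
  'tag' -> MATCH (starts with 't')
Matching words: ['tag']
Count: 1

1


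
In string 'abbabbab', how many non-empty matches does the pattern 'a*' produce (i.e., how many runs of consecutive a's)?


Pattern 'a*' matches zero or more a's. We want non-empty runs of consecutive a's.
String: 'abbabbab'
Walking through the string to find runs of a's:
  Run 1: positions 0-0 -> 'a'
  Run 2: positions 3-3 -> 'a'
  Run 3: positions 6-6 -> 'a'
Non-empty runs found: ['a', 'a', 'a']
Count: 3

3


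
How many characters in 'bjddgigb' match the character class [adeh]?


Character class [adeh] matches any of: {a, d, e, h}
Scanning string 'bjddgigb' character by character:
  pos 0: 'b' -> no
  pos 1: 'j' -> no
  pos 2: 'd' -> MATCH
  pos 3: 'd' -> MATCH
  pos 4: 'g' -> no
  pos 5: 'i' -> no
  pos 6: 'g' -> no
  pos 7: 'b' -> no
Total matches: 2

2


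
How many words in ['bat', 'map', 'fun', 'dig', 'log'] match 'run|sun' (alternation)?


Alternation 'run|sun' matches either 'run' or 'sun'.
Checking each word:
  'bat' -> no
  'map' -> no
  'fun' -> no
  'dig' -> no
  'log' -> no
Matches: []
Count: 0

0


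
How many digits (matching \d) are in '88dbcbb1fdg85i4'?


\d matches any digit 0-9.
Scanning '88dbcbb1fdg85i4':
  pos 0: '8' -> DIGIT
  pos 1: '8' -> DIGIT
  pos 7: '1' -> DIGIT
  pos 11: '8' -> DIGIT
  pos 12: '5' -> DIGIT
  pos 14: '4' -> DIGIT
Digits found: ['8', '8', '1', '8', '5', '4']
Total: 6

6


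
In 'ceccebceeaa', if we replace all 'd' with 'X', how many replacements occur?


re.sub('d', 'X', text) replaces every occurrence of 'd' with 'X'.
Text: 'ceccebceeaa'
Scanning for 'd':
Total replacements: 0

0


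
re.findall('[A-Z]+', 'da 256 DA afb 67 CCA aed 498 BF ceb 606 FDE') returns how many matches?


Pattern '[A-Z]+' finds one or more uppercase letters.
Text: 'da 256 DA afb 67 CCA aed 498 BF ceb 606 FDE'
Scanning for matches:
  Match 1: 'DA'
  Match 2: 'CCA'
  Match 3: 'BF'
  Match 4: 'FDE'
Total matches: 4

4


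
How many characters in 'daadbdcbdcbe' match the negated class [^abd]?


Negated class [^abd] matches any char NOT in {a, b, d}
Scanning 'daadbdcbdcbe':
  pos 0: 'd' -> no (excluded)
  pos 1: 'a' -> no (excluded)
  pos 2: 'a' -> no (excluded)
  pos 3: 'd' -> no (excluded)
  pos 4: 'b' -> no (excluded)
  pos 5: 'd' -> no (excluded)
  pos 6: 'c' -> MATCH
  pos 7: 'b' -> no (excluded)
  pos 8: 'd' -> no (excluded)
  pos 9: 'c' -> MATCH
  pos 10: 'b' -> no (excluded)
  pos 11: 'e' -> MATCH
Total matches: 3

3


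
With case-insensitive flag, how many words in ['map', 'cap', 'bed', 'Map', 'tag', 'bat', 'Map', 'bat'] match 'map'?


Case-insensitive matching: compare each word's lowercase form to 'map'.
  'map' -> lower='map' -> MATCH
  'cap' -> lower='cap' -> no
  'bed' -> lower='bed' -> no
  'Map' -> lower='map' -> MATCH
  'tag' -> lower='tag' -> no
  'bat' -> lower='bat' -> no
  'Map' -> lower='map' -> MATCH
  'bat' -> lower='bat' -> no
Matches: ['map', 'Map', 'Map']
Count: 3

3


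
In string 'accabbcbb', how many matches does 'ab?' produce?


Pattern 'ab?' matches 'a' optionally followed by 'b'.
String: 'accabbcbb'
Scanning left to right for 'a' then checking next char:
  Match 1: 'a' (a not followed by b)
  Match 2: 'ab' (a followed by b)
Total matches: 2

2


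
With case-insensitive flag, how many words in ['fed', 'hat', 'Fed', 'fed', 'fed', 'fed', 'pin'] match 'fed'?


Case-insensitive matching: compare each word's lowercase form to 'fed'.
  'fed' -> lower='fed' -> MATCH
  'hat' -> lower='hat' -> no
  'Fed' -> lower='fed' -> MATCH
  'fed' -> lower='fed' -> MATCH
  'fed' -> lower='fed' -> MATCH
  'fed' -> lower='fed' -> MATCH
  'pin' -> lower='pin' -> no
Matches: ['fed', 'Fed', 'fed', 'fed', 'fed']
Count: 5

5
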